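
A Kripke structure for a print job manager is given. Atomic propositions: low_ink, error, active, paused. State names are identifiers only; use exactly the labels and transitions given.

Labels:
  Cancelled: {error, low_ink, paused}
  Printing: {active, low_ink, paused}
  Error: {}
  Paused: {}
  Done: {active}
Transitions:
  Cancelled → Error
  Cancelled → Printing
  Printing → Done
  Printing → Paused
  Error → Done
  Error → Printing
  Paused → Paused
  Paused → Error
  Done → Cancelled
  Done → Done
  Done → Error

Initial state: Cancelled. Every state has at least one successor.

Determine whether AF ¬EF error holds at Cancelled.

Does not hold

States satisfying ¬EF error: ∅.
States satisfying AF ¬EF error: ∅.
There is a path from Cancelled along which ¬EF error never holds.
Cancelled ∉ Sat(AF ¬EF error).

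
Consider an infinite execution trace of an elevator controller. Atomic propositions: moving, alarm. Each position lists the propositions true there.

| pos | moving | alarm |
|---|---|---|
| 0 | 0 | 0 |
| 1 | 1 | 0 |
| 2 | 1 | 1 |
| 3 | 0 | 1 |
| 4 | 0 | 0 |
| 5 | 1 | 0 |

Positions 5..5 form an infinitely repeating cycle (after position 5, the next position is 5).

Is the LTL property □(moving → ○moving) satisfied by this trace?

moving → ○moving must hold at every position from 0 onward. It fails at position 2, so □(moving → ○moving) is false.
Positions where moving holds: 1, 2, 5.
Check ○moving at each: 1→ok, 2→fails, 5→ok.

No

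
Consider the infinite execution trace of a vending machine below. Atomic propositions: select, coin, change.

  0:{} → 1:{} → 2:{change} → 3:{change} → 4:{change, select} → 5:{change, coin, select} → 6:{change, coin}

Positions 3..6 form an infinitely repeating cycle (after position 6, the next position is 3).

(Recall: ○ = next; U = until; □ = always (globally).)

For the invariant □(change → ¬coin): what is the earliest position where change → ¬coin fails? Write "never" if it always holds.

5

Check change → ¬coin at each position in order: 0 ✓, 1 ✓, 2 ✓, 3 ✓, 4 ✓.
At position 5 the labels are {change, coin, select}, so change → ¬coin is false there. This is the first violation.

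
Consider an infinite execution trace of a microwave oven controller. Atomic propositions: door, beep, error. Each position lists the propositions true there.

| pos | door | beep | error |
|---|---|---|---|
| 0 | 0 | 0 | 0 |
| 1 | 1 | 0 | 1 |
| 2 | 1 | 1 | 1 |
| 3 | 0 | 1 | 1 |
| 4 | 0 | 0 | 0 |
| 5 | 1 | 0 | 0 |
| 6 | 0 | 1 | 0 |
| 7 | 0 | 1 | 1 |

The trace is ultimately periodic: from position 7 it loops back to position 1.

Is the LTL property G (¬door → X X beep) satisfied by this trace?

No

¬door → X X beep must hold at every position from 0 onward. It fails at position 3, so G (¬door → X X beep) is false.
Positions where ¬door holds: 0, 3, 4, 6, 7.
Check X X beep at each: 0→ok, 3→fails, 4→ok, 6→fails, 7→ok.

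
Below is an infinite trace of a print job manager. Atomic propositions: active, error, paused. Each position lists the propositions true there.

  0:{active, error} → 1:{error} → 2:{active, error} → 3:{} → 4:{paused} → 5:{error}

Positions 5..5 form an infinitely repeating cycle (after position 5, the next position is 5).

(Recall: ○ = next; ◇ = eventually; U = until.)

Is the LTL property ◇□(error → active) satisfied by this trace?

□(error → active) is false at every position 0..5, so it never becomes true and ◇□(error → active) fails.

No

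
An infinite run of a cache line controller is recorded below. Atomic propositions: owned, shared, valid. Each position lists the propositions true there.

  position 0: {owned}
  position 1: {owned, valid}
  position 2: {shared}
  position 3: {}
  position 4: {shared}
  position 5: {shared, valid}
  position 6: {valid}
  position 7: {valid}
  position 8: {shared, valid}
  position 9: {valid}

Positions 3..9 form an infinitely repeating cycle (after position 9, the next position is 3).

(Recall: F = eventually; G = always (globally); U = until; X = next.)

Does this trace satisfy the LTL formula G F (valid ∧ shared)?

Satisfied

F (valid ∧ shared) holds at every position 0..9, and those are all positions ever visited, so G F (valid ∧ shared) holds.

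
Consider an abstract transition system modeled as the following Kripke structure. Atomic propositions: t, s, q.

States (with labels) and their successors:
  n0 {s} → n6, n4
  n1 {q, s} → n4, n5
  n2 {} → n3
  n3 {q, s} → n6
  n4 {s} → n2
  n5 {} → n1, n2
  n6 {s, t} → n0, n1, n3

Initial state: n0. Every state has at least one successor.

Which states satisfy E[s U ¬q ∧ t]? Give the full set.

{n0, n3, n6}

States satisfying s: {n0, n1, n3, n4, n6}.
States satisfying ¬q ∧ t: {n6}.
States satisfying E[s U ¬q ∧ t]: {n0, n3, n6}.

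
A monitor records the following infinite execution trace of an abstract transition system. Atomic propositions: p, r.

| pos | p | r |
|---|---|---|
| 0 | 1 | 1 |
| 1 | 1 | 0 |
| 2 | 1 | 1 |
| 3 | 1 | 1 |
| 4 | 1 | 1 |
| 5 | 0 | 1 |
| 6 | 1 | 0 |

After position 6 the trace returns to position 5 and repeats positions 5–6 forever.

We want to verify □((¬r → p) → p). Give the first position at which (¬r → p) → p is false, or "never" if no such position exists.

Check (¬r → p) → p at each position in order: 0 ✓, 1 ✓, 2 ✓, 3 ✓, 4 ✓.
At position 5 the labels are {r}, so (¬r → p) → p is false there. This is the first violation.

5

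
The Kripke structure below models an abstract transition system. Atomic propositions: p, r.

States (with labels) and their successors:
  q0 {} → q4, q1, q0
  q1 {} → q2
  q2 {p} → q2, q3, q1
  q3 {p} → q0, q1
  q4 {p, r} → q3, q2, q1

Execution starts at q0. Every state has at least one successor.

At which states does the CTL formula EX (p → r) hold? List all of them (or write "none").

States satisfying p → r: {q0, q1, q4}.
States satisfying EX (p → r): {q0, q2, q3, q4}.

{q0, q2, q3, q4}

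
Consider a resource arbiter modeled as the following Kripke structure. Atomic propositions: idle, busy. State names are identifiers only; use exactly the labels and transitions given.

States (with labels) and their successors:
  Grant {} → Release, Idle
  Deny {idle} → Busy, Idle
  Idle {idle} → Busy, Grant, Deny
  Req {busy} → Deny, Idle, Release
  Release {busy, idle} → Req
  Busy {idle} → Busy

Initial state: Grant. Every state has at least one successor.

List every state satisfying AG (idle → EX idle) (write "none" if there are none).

States satisfying idle → EX idle: {Grant, Deny, Idle, Req, Busy}.
States satisfying AG (idle → EX idle): {Busy}.

{Busy}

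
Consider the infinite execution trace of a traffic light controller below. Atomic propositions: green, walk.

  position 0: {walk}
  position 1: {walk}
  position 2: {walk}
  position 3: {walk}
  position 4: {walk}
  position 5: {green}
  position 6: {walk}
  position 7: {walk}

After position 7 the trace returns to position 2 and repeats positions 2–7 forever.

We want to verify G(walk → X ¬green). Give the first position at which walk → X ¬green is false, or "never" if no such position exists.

Check walk → X ¬green at each position in order: 0 ✓, 1 ✓, 2 ✓, 3 ✓.
At position 4 the labels are {walk} and the next position 5 has {green}, so walk → X ¬green is false there. This is the first violation.

4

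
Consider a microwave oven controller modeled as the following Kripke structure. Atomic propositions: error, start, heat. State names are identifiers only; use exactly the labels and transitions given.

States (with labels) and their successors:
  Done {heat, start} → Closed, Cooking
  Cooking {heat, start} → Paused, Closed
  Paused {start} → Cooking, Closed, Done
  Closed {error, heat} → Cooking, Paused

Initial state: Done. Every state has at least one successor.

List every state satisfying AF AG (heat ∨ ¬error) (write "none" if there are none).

{Done, Cooking, Paused, Closed}

States satisfying AG (heat ∨ ¬error): {Done, Cooking, Paused, Closed}.
States satisfying AF AG (heat ∨ ¬error): {Done, Cooking, Paused, Closed}.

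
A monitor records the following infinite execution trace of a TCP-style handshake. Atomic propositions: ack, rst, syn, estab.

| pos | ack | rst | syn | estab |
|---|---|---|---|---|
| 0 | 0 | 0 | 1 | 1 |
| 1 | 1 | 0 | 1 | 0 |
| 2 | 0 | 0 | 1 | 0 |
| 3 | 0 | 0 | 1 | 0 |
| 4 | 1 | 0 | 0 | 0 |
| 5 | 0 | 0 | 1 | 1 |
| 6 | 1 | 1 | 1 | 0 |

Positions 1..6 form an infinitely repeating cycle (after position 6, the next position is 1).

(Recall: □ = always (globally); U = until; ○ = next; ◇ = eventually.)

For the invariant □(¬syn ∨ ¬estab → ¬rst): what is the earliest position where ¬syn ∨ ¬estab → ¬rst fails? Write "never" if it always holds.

6

Check ¬syn ∨ ¬estab → ¬rst at each position in order: 0 ✓, 1 ✓, 2 ✓, 3 ✓, 4 ✓, 5 ✓.
At position 6 the labels are {ack, rst, syn}, so ¬syn ∨ ¬estab → ¬rst is false there. This is the first violation.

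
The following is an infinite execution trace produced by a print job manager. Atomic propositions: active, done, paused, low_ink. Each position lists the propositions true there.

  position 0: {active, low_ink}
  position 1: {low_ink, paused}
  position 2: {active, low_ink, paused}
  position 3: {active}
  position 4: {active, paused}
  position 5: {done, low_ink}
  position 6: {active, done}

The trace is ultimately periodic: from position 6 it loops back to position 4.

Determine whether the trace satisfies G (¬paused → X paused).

¬paused → X paused must hold at every position from 0 onward. It fails at position 5, so G (¬paused → X paused) is false.
Positions where ¬paused holds: 0, 3, 5, 6.
Check X paused at each: 0→ok, 3→ok, 5→fails, 6→ok.

Violated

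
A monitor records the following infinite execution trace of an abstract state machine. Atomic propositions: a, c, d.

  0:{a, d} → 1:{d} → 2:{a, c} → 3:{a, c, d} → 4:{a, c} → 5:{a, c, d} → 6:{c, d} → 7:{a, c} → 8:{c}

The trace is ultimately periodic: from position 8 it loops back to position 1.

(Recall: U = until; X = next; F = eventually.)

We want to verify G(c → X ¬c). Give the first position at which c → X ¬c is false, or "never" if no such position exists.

Check c → X ¬c at each position in order: 0 ✓, 1 ✓.
At position 2 the labels are {a, c} and the next position 3 has {a, c, d}, so c → X ¬c is false there. This is the first violation.

2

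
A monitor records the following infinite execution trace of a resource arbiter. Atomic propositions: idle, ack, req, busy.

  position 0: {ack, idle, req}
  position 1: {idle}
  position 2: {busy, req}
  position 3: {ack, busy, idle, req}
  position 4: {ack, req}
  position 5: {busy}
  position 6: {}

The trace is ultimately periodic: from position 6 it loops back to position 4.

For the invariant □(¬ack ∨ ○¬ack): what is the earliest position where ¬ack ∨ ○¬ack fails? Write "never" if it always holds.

Check ¬ack ∨ ○¬ack at each position in order: 0 ✓, 1 ✓, 2 ✓.
At position 3 the labels are {ack, busy, idle, req} and the next position 4 has {ack, req}, so ¬ack ∨ ○¬ack is false there. This is the first violation.

3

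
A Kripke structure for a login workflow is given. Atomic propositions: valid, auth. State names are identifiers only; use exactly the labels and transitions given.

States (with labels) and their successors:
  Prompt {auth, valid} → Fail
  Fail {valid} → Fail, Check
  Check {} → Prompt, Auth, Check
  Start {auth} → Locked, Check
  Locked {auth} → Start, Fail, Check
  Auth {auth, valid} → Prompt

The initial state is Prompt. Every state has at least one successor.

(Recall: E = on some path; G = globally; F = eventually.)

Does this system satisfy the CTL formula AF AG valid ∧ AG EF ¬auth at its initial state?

Does not hold

States satisfying AG valid: ∅.
States satisfying AF AG valid: ∅.
States satisfying EF ¬auth: {Prompt, Fail, Check, Start, Locked, Auth}.
States satisfying AG EF ¬auth: {Prompt, Fail, Check, Start, Locked, Auth}.
States satisfying AF AG valid ∧ AG EF ¬auth: ∅.
Prompt ∉ Sat(AF AG valid ∧ AG EF ¬auth).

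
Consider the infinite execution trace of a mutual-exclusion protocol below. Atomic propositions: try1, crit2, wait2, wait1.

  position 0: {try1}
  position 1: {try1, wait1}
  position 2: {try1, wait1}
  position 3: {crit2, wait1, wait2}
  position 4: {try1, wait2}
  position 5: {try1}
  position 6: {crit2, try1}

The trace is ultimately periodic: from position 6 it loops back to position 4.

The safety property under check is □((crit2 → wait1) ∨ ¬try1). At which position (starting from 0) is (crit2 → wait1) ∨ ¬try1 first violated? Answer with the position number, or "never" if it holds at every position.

6

Check (crit2 → wait1) ∨ ¬try1 at each position in order: 0 ✓, 1 ✓, 2 ✓, 3 ✓, 4 ✓, 5 ✓.
At position 6 the labels are {crit2, try1}, so (crit2 → wait1) ∨ ¬try1 is false there. This is the first violation.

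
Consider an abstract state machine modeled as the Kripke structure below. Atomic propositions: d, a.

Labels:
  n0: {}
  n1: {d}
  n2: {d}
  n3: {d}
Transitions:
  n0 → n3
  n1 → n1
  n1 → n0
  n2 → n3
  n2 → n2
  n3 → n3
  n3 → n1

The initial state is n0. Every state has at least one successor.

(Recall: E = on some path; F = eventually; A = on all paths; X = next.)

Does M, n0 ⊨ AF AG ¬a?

States satisfying AG ¬a: {n0, n1, n2, n3}.
States satisfying AF AG ¬a: {n0, n1, n2, n3}.
n0 ∈ Sat(AF AG ¬a).

Satisfied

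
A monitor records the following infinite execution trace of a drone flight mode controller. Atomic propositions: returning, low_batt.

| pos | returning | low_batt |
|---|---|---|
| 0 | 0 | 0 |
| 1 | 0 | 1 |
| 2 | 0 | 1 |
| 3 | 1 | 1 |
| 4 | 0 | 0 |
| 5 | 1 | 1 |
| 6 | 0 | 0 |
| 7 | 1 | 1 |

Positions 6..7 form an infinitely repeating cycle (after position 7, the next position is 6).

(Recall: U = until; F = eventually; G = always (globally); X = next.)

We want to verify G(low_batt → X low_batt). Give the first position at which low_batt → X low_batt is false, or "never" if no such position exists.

3

Check low_batt → X low_batt at each position in order: 0 ✓, 1 ✓, 2 ✓.
At position 3 the labels are {low_batt, returning} and the next position 4 has {}, so low_batt → X low_batt is false there. This is the first violation.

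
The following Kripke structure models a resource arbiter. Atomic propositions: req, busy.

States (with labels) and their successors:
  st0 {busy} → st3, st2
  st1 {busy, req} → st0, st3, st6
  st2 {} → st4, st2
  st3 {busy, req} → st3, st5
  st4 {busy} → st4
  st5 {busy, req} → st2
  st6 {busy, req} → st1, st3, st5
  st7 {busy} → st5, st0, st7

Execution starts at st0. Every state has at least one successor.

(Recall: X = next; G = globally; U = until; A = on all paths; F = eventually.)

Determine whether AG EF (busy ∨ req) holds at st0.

States satisfying EF (busy ∨ req): {st0, st1, st2, st3, st4, st5, st6, st7}.
States satisfying AG EF (busy ∨ req): {st0, st1, st2, st3, st4, st5, st6, st7}.
Every state reachable from st0 satisfies EF (busy ∨ req).
st0 ∈ Sat(AG EF (busy ∨ req)).

Satisfied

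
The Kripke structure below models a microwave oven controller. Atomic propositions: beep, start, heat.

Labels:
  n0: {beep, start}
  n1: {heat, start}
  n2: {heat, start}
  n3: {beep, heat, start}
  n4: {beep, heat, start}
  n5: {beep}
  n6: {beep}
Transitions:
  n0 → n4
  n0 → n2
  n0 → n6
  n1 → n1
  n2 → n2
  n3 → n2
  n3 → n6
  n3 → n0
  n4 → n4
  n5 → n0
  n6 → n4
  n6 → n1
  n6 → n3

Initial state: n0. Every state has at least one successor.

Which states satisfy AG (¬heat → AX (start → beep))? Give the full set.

{n1, n2, n4}

States satisfying ¬heat → AX (start → beep): {n1, n2, n3, n4, n5}.
States satisfying AG (¬heat → AX (start → beep)): {n1, n2, n4}.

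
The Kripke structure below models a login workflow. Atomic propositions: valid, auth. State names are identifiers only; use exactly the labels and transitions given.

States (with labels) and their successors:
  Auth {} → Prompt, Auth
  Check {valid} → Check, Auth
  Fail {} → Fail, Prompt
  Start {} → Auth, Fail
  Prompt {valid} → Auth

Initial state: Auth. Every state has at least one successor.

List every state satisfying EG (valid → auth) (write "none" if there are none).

{Auth, Fail, Start}

States satisfying valid → auth: {Auth, Fail, Start}.
States satisfying EG (valid → auth): {Auth, Fail, Start}.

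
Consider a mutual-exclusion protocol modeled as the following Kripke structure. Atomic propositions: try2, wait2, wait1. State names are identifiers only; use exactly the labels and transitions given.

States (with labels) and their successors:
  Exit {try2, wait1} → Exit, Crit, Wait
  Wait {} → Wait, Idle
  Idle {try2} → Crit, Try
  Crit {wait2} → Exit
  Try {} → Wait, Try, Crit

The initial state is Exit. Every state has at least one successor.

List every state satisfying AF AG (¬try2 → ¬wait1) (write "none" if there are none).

States satisfying AG (¬try2 → ¬wait1): {Exit, Wait, Idle, Crit, Try}.
States satisfying AF AG (¬try2 → ¬wait1): {Exit, Wait, Idle, Crit, Try}.

{Exit, Wait, Idle, Crit, Try}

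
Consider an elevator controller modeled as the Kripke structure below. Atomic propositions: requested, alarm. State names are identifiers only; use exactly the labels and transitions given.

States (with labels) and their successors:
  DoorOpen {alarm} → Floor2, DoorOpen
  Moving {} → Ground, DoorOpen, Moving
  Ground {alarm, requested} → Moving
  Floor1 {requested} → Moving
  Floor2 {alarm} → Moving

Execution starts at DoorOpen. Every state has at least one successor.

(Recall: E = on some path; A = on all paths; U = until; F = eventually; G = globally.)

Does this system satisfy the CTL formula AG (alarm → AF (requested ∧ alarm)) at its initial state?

Does not hold

States satisfying alarm → AF (requested ∧ alarm): {Moving, Ground, Floor1}.
States satisfying AG (alarm → AF (requested ∧ alarm)): ∅.
DoorOpen is reachable from DoorOpen and violates alarm → AF (requested ∧ alarm), so AG fails at DoorOpen.
DoorOpen ∉ Sat(AG (alarm → AF (requested ∧ alarm))).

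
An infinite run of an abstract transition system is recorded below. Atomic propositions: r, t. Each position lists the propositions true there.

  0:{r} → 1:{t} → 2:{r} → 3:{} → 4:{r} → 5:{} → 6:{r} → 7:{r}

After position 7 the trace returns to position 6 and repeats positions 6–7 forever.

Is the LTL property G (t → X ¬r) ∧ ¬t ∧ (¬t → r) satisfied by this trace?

No

t → X ¬r must hold at every position from 0 onward. It fails at position 1, so G (t → X ¬r) is false.
Positions where t holds: 1.
Check X ¬r at each: 1→fails.
At position 0: G (t → X ¬r) is false; ¬t ∧ (¬t → r) is true; so G (t → X ¬r) ∧ ¬t ∧ (¬t → r) is false.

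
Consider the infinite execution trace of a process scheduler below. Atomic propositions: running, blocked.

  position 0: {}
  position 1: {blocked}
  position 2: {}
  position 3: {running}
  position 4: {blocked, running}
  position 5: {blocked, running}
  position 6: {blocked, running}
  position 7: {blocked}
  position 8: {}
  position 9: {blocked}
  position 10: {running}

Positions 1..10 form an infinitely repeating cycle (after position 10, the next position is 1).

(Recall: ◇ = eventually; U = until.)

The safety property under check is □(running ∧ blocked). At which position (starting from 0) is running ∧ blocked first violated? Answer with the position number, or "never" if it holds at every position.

0

At position 0 the labels are {}, so running ∧ blocked is false there. This is the first violation.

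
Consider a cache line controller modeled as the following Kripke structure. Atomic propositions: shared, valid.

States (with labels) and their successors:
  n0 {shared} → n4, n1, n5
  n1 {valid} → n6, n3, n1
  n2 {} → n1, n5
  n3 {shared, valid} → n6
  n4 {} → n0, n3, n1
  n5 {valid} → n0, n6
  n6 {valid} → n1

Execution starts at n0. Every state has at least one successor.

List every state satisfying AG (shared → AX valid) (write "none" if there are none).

{n1, n3, n6}

States satisfying shared → AX valid: {n1, n2, n3, n4, n5, n6}.
States satisfying AG (shared → AX valid): {n1, n3, n6}.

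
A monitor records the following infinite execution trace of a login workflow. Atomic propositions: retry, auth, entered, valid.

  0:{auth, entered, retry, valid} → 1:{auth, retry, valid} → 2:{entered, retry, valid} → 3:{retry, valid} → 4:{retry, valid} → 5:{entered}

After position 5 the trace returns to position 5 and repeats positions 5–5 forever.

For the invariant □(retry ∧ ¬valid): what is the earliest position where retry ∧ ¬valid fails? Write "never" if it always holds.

At position 0 the labels are {auth, entered, retry, valid}, so retry ∧ ¬valid is false there. This is the first violation.

0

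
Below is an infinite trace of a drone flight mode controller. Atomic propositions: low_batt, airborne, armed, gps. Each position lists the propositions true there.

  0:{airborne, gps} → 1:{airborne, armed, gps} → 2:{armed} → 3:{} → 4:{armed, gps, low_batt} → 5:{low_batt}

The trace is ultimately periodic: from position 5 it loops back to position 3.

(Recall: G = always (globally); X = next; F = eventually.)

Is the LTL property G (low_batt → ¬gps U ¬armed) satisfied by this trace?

Does not hold

low_batt → ¬gps U ¬armed must hold at every position from 0 onward. It fails at position 4, so G (low_batt → ¬gps U ¬armed) is false.
Positions where low_batt holds: 4, 5.
Check ¬gps U ¬armed at each: 4→fails, 5→ok.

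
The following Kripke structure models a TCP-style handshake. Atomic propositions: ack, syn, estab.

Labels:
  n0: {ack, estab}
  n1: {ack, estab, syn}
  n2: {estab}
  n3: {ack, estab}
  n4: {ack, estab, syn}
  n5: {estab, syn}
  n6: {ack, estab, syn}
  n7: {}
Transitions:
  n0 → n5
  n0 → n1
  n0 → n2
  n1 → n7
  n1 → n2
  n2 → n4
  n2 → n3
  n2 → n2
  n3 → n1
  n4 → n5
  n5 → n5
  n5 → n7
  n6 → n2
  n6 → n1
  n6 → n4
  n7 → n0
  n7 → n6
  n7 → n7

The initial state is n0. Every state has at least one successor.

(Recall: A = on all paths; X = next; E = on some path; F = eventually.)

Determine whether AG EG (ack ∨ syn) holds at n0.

States satisfying EG (ack ∨ syn): {n0, n4, n5, n6}.
States satisfying AG EG (ack ∨ syn): ∅.
n1 is reachable from n0 and violates EG (ack ∨ syn), so AG fails at n0.
n0 ∉ Sat(AG EG (ack ∨ syn)).

Violated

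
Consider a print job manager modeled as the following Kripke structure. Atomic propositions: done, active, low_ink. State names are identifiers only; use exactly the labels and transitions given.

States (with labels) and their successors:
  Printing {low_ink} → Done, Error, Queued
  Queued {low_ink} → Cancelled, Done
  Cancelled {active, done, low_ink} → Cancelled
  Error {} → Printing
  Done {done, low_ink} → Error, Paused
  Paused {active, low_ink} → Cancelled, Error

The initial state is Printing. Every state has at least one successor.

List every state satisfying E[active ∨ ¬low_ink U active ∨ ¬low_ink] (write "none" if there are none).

States satisfying active ∨ ¬low_ink: {Cancelled, Error, Paused}.
States satisfying E[active ∨ ¬low_ink U active ∨ ¬low_ink]: {Cancelled, Error, Paused}.

{Cancelled, Error, Paused}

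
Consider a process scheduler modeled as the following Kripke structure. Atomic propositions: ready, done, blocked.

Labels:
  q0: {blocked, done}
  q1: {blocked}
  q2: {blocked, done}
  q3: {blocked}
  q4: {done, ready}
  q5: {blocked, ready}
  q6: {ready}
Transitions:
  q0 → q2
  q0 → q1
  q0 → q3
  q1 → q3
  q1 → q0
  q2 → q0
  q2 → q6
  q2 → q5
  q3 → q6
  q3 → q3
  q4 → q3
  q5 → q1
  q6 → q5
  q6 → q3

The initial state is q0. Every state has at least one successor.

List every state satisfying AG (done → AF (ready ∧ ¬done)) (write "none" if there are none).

States satisfying done → AF (ready ∧ ¬done): {q1, q3, q5, q6}.
States satisfying AG (done → AF (ready ∧ ¬done)): ∅.

none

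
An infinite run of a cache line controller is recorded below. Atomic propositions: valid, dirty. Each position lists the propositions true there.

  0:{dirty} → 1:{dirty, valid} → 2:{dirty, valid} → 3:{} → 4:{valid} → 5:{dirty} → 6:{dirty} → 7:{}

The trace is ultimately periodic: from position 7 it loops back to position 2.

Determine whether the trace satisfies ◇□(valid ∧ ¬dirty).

□(valid ∧ ¬dirty) is false at every position 0..7, so it never becomes true and ◇□(valid ∧ ¬dirty) fails.

Does not hold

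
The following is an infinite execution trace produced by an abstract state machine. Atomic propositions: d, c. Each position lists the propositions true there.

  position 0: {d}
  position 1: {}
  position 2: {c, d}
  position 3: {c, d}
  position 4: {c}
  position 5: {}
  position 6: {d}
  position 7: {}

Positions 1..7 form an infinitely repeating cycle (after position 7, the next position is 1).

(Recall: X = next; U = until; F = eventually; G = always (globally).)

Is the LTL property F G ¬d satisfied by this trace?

Does not hold

G ¬d is false at every position 0..7, so it never becomes true and F G ¬d fails.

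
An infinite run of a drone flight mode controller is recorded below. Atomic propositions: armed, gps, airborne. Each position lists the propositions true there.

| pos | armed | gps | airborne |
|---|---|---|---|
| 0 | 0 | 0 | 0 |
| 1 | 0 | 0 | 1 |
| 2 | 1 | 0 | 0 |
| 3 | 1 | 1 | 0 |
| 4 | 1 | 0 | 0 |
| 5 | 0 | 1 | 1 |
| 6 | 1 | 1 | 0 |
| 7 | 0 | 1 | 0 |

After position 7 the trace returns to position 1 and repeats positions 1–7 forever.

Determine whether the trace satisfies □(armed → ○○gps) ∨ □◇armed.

Satisfied

armed → ○○gps must hold at every position from 0 onward. It fails at position 2, so □(armed → ○○gps) is false.
Positions where armed holds: 2, 3, 4, 6.
Check ○○gps at each: 2→fails, 3→ok, 4→ok, 6→fails.
◇armed holds at every position 0..7, and those are all positions ever visited, so □◇armed holds.
At position 0: □(armed → ○○gps) is false; □◇armed is true; so □(armed → ○○gps) ∨ □◇armed is true.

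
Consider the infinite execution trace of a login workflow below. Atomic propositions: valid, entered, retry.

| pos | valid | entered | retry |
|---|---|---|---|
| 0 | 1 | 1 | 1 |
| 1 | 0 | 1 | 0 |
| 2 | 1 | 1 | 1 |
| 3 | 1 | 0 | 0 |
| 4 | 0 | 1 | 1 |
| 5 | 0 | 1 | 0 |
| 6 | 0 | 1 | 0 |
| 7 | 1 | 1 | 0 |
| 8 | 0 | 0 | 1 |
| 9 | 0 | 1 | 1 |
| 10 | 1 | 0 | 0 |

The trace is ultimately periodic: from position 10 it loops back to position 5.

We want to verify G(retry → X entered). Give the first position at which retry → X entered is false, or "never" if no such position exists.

2

Check retry → X entered at each position in order: 0 ✓, 1 ✓.
At position 2 the labels are {entered, retry, valid} and the next position 3 has {valid}, so retry → X entered is false there. This is the first violation.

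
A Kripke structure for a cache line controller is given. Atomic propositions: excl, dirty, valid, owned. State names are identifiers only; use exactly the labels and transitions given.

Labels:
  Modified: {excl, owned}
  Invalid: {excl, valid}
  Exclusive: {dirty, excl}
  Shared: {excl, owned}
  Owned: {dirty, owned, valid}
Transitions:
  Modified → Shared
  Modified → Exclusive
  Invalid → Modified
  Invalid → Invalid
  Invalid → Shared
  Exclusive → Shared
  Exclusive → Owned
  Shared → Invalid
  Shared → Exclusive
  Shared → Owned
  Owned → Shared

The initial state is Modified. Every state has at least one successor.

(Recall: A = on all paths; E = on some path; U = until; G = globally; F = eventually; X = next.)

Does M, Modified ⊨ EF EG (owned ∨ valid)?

States satisfying EG (owned ∨ valid): {Modified, Invalid, Shared, Owned}.
States satisfying EF EG (owned ∨ valid): {Modified, Invalid, Exclusive, Shared, Owned}.
Some path from Modified reaches a state where EG (owned ∨ valid) holds.
Modified ∈ Sat(EF EG (owned ∨ valid)).

Satisfied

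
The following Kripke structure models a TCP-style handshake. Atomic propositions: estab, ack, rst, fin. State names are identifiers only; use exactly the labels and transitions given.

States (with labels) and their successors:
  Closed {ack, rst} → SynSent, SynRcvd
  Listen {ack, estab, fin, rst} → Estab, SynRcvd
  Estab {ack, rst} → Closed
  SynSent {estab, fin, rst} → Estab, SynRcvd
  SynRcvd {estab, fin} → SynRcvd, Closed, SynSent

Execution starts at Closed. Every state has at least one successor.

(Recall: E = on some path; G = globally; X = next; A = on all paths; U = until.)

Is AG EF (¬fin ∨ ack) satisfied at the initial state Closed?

States satisfying EF (¬fin ∨ ack): {Closed, Listen, Estab, SynSent, SynRcvd}.
States satisfying AG EF (¬fin ∨ ack): {Closed, Listen, Estab, SynSent, SynRcvd}.
Every state reachable from Closed satisfies EF (¬fin ∨ ack).
Closed ∈ Sat(AG EF (¬fin ∨ ack)).

Holds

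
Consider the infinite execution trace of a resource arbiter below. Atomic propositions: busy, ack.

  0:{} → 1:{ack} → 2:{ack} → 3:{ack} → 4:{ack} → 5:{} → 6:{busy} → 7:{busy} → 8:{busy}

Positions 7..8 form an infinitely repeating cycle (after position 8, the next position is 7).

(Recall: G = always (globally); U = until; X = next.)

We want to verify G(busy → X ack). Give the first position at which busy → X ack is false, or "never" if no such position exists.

Check busy → X ack at each position in order: 0 ✓, 1 ✓, 2 ✓, 3 ✓, 4 ✓, 5 ✓.
At position 6 the labels are {busy} and the next position 7 has {busy}, so busy → X ack is false there. This is the first violation.

6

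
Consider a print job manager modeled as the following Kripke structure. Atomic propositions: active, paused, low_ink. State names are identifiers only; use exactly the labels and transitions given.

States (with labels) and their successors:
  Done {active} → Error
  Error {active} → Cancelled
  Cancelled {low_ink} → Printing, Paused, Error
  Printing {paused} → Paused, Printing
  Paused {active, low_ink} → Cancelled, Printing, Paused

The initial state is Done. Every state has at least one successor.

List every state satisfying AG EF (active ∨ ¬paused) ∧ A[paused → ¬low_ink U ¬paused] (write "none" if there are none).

States satisfying EF (active ∨ ¬paused): {Done, Error, Cancelled, Printing, Paused}.
States satisfying AG EF (active ∨ ¬paused): {Done, Error, Cancelled, Printing, Paused}.
States satisfying paused → ¬low_ink: {Done, Error, Cancelled, Printing, Paused}.
States satisfying ¬paused: {Done, Error, Cancelled, Paused}.
States satisfying A[paused → ¬low_ink U ¬paused]: {Done, Error, Cancelled, Paused}.
States satisfying AG EF (active ∨ ¬paused) ∧ A[paused → ¬low_ink U ¬paused]: {Done, Error, Cancelled, Paused}.

{Done, Error, Cancelled, Paused}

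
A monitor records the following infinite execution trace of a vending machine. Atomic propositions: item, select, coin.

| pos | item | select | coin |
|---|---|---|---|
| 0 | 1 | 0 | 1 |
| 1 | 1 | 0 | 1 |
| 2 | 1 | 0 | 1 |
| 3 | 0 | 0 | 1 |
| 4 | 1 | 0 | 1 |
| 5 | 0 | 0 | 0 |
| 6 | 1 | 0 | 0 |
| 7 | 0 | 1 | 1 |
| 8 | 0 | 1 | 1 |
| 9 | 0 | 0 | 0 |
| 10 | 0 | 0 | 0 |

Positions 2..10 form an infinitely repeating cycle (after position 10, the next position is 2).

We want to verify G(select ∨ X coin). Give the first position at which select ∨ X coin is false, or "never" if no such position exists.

Check select ∨ X coin at each position in order: 0 ✓, 1 ✓, 2 ✓, 3 ✓.
At position 4 the labels are {coin, item} and the next position 5 has {}, so select ∨ X coin is false there. This is the first violation.

4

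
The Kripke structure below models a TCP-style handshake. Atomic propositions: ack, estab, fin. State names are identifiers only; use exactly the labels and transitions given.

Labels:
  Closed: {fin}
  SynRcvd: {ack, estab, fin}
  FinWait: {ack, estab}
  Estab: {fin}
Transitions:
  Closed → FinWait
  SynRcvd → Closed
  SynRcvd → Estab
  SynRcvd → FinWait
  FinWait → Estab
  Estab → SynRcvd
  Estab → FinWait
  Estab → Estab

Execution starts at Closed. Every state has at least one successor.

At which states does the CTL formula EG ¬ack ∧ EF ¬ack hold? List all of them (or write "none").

{Estab}

States satisfying ¬ack: {Closed, Estab}.
States satisfying EG ¬ack: {Estab}.
States satisfying EF ¬ack: {Closed, SynRcvd, FinWait, Estab}.
States satisfying EG ¬ack ∧ EF ¬ack: {Estab}.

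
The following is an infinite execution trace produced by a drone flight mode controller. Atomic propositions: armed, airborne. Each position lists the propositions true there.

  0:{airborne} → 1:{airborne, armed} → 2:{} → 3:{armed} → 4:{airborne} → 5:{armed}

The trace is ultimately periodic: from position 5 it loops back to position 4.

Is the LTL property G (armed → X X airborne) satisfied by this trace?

armed → X X airborne must hold at every position from 0 onward. It fails at position 1, so G (armed → X X airborne) is false.
Positions where armed holds: 1, 3, 5.
Check X X airborne at each: 1→fails, 3→fails, 5→fails.

Does not hold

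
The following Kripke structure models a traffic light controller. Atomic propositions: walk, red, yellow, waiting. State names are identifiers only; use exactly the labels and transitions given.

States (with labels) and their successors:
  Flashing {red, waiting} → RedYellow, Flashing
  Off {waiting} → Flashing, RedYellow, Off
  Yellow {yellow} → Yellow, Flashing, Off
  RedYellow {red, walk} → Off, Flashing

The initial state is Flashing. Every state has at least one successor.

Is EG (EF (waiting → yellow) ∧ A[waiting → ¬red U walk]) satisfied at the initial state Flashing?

States satisfying EF (waiting → yellow) ∧ A[waiting → ¬red U walk]: {RedYellow}.
States satisfying EG (EF (waiting → yellow) ∧ A[waiting → ¬red U walk]): ∅.
No suitable path/successor from Flashing witnesses the formula.
Flashing ∉ Sat(EG (EF (waiting → yellow) ∧ A[waiting → ¬red U walk])).

Violated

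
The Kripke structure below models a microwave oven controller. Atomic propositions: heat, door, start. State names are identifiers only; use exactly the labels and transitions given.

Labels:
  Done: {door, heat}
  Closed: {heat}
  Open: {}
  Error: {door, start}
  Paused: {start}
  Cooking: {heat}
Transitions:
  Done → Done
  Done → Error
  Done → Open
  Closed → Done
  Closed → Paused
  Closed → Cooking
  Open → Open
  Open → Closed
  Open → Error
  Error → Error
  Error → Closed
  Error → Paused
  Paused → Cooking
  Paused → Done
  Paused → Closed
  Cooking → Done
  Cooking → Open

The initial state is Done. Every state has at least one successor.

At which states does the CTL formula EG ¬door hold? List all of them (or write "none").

States satisfying ¬door: {Closed, Open, Paused, Cooking}.
States satisfying EG ¬door: {Closed, Open, Paused, Cooking}.

{Closed, Open, Paused, Cooking}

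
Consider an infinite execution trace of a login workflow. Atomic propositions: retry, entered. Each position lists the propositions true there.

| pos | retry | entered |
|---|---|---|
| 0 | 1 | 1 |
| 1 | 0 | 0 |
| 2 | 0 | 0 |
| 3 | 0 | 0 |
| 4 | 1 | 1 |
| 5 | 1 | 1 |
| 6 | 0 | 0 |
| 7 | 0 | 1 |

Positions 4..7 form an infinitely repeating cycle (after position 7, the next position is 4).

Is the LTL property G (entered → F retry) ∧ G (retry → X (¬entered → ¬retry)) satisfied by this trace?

entered → F retry holds at every position 0..7, and those are all positions ever visited, so G (entered → F retry) holds.
Positions where entered holds: 0, 4, 5, 7.
Check F retry at each: 0→ok, 4→ok, 5→ok, 7→ok.
retry → X (¬entered → ¬retry) holds at every position 0..7, and those are all positions ever visited, so G (retry → X (¬entered → ¬retry)) holds.
Positions where retry holds: 0, 4, 5.
Check X (¬entered → ¬retry) at each: 0→ok, 4→ok, 5→ok.
At position 0: G (entered → F retry) is true; G (retry → X (¬entered → ¬retry)) is true; so G (entered → F retry) ∧ G (retry → X (¬entered → ¬retry)) is true.

Yes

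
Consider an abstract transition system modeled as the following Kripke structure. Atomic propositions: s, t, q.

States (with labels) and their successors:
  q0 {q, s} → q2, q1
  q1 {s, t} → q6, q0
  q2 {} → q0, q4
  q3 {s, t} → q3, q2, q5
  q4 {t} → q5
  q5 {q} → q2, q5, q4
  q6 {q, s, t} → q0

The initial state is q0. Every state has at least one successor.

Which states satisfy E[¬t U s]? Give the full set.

{q0, q1, q2, q3, q5, q6}

States satisfying ¬t: {q0, q2, q5}.
States satisfying s: {q0, q1, q3, q6}.
States satisfying E[¬t U s]: {q0, q1, q2, q3, q5, q6}.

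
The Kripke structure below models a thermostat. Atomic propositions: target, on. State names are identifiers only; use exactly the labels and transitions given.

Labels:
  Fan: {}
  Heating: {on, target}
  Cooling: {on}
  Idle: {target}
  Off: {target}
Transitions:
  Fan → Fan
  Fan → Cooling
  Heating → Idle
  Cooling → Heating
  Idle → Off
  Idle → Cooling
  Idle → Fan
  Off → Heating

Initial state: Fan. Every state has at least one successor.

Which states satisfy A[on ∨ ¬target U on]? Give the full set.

{Heating, Cooling}

States satisfying on ∨ ¬target: {Fan, Heating, Cooling}.
States satisfying on: {Heating, Cooling}.
States satisfying A[on ∨ ¬target U on]: {Heating, Cooling}.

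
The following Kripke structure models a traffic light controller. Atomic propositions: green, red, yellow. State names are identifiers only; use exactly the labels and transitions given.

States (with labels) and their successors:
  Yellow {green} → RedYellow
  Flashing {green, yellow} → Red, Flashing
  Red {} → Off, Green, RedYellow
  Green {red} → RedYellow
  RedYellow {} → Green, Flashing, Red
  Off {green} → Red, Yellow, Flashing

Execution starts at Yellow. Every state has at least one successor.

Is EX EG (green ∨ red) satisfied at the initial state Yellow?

Violated

States satisfying EG (green ∨ red): {Flashing, Off}.
States satisfying EX EG (green ∨ red): {Flashing, Red, RedYellow, Off}.
No suitable path/successor from Yellow witnesses the formula.
Yellow ∉ Sat(EX EG (green ∨ red)).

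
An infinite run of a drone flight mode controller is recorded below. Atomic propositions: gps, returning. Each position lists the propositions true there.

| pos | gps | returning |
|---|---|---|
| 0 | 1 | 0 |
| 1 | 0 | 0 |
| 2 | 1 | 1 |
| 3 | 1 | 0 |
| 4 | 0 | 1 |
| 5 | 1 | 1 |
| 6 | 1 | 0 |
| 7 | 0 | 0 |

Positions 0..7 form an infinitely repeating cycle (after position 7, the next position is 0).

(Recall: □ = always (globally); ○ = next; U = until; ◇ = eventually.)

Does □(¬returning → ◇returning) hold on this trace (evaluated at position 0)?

Holds

¬returning → ◇returning holds at every position 0..7, and those are all positions ever visited, so □(¬returning → ◇returning) holds.
Positions where ¬returning holds: 0, 1, 3, 6, 7.
Check ◇returning at each: 0→ok, 1→ok, 3→ok, 6→ok, 7→ok.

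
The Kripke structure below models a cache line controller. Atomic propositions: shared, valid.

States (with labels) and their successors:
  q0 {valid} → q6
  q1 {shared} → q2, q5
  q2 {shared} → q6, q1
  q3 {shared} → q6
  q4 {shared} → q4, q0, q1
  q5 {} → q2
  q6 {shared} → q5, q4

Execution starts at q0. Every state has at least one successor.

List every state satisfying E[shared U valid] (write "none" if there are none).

{q0, q1, q2, q3, q4, q6}

States satisfying shared: {q1, q2, q3, q4, q6}.
States satisfying valid: {q0}.
States satisfying E[shared U valid]: {q0, q1, q2, q3, q4, q6}.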